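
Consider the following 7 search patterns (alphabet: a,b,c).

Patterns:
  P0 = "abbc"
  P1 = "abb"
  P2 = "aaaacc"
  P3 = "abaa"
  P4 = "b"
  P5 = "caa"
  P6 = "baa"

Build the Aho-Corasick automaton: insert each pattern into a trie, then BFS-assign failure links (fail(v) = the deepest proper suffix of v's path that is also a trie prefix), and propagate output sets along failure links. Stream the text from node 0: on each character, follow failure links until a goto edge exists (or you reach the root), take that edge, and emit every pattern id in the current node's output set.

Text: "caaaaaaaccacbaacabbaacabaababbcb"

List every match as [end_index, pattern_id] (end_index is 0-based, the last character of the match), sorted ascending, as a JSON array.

Build automaton:
Trie (insert patterns):
  0='ε' goto a→1 b→12 c→13
  1='a' goto a→5 b→2
  2='ab' goto a→10 b→3
  3='abb' goto c→4  [P1 ends]
  4='abbc' goto ·  [P0 ends]
  5='aa' goto a→6
  6='aaa' goto a→7
  7='aaaa' goto c→8
  8='aaaac' goto c→9
  9='aaaacc' goto ·  [P2 ends]
  10='aba' goto a→11
  11='abaa' goto ·  [P3 ends]
  12='b' goto a→16  [P4 ends]
  13='c' goto a→14
  14='ca' goto a→15
  15='caa' goto ·  [P5 ends]
  16='ba' goto a→17
  17='baa' goto ·  [P6 ends]

BFS fail/out derivation:
  fail(1) 'a': from fail(0)=0 chase 'a': 0 ⇒ 0;  out=∅∪out(0)=∅
  fail(12) 'b': from fail(0)=0 chase 'b': 0 ⇒ 0;  out={4}∪out(0)={4}
  fail(13) 'c': from fail(0)=0 chase 'c': 0 ⇒ 0;  out=∅∪out(0)=∅
  fail(2) 'ab': from fail(1)=0 chase 'b': 0 ⇒ 12;  out=∅∪out(12)={4}
  fail(5) 'aa': from fail(1)=0 chase 'a': 0 ⇒ 1;  out=∅∪out(1)=∅
  fail(14) 'ca': from fail(13)=0 chase 'a': 0 ⇒ 1;  out=∅∪out(1)=∅
  fail(16) 'ba': from fail(12)=0 chase 'a': 0 ⇒ 1;  out=∅∪out(1)=∅
  fail(3) 'abb': from fail(2)=12 chase 'b': 12→0 ⇒ 12;  out={1}∪out(12)={1,4}
  fail(6) 'aaa': from fail(5)=1 chase 'a': 1 ⇒ 5;  out=∅∪out(5)=∅
  fail(10) 'aba': from fail(2)=12 chase 'a': 12 ⇒ 16;  out=∅∪out(16)=∅
  fail(15) 'caa': from fail(14)=1 chase 'a': 1 ⇒ 5;  out={5}∪out(5)={5}
  fail(17) 'baa': from fail(16)=1 chase 'a': 1 ⇒ 5;  out={6}∪out(5)={6}
  fail(4) 'abbc': from fail(3)=12 chase 'c': 12→0 ⇒ 13;  out={0}∪out(13)={0}
  fail(7) 'aaaa': from fail(6)=5 chase 'a': 5 ⇒ 6;  out=∅∪out(6)=∅
  fail(11) 'abaa': from fail(10)=16 chase 'a': 16 ⇒ 17;  out={3}∪out(17)={3,6}
  fail(8) 'aaaac': from fail(7)=6 chase 'c': 6→5→1→0 ⇒ 13;  out=∅∪out(13)=∅
  fail(9) 'aaaacc': from fail(8)=13 chase 'c': 13→0 ⇒ 13;  out={2}∪out(13)={2}

Text stream:
[0] read 'c'  n0⇒n13
[1] read 'a'  n13⇒n14
[2] read 'a'  n14⇒n15  ** P5@[0:2]
[3] read 'a'  n15⇒n6 (fail-walked)
[4] read 'a'  n6⇒n7
[5] read 'a'  n7⇒n7 (fail-walked)
[6] read 'a'  n7⇒n7 (fail-walked)
[7] read 'a'  n7⇒n7 (fail-walked)
[8] read 'c'  n7⇒n8
[9] read 'c'  n8⇒n9  ** P2@[4:9]
[10] read 'a'  n9⇒n14 (fail-walked)
[11] read 'c'  n14⇒n13 (fail-walked)
[12] read 'b'  n13⇒n12 (fail-walked)  ** P4@[12:12]
[13] read 'a'  n12⇒n16
[14] read 'a'  n16⇒n17  ** P6@[12:14]
[15] read 'c'  n17⇒n13 (fail-walked)
[16] read 'a'  n13⇒n14
[17] read 'b'  n14⇒n2 (fail-walked)  ** P4@[17:17]
[18] read 'b'  n2⇒n3  ** P1@[16:18],P4@[18:18]
[19] read 'a'  n3⇒n16 (fail-walked)
[20] read 'a'  n16⇒n17  ** P6@[18:20]
[21] read 'c'  n17⇒n13 (fail-walked)
[22] read 'a'  n13⇒n14
[23] read 'b'  n14⇒n2 (fail-walked)  ** P4@[23:23]
[24] read 'a'  n2⇒n10
[25] read 'a'  n10⇒n11  ** P3@[22:25],P6@[23:25]
[26] read 'b'  n11⇒n2 (fail-walked)  ** P4@[26:26]
[27] read 'a'  n2⇒n10
[28] read 'b'  n10⇒n2 (fail-walked)  ** P4@[28:28]
[29] read 'b'  n2⇒n3  ** P1@[27:29],P4@[29:29]
[30] read 'c'  n3⇒n4  ** P0@[27:30]
[31] read 'b'  n4⇒n12 (fail-walked)  ** P4@[31:31]

Result: [[2,5],[9,2],[12,4],[14,6],[17,4],[18,1],[18,4],[20,6],[23,4],[25,3],[25,6],[26,4],[28,4],[29,1],[29,4],[30,0],[31,4]]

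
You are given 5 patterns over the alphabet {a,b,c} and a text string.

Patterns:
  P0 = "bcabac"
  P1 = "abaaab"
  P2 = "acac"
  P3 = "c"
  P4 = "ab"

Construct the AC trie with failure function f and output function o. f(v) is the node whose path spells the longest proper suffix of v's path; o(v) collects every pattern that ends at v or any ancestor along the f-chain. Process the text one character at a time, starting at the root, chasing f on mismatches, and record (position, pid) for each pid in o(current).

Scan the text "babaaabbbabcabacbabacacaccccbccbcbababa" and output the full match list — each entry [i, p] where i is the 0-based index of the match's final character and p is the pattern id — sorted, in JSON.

Build automaton:
Trie (insert patterns):
  n0 'ε': a→7 b→1 c→16
  n1 'b': c→2
  n2 'bc': a→3
  n3 'bca': b→4
  n4 'bcab': a→5
  n5 'bcaba': c→6
  n6 'bcabac': ·  ←P0
  n7 'a': b→8 c→13
  n8 'ab': a→9  ←P4
  n9 'aba': a→10
  n10 'abaa': a→11
  n11 'abaaa': b→12
  n12 'abaaab': ·  ←P1
  n13 'ac': a→14
  n14 'aca': c→15
  n15 'acac': ·  ←P2
  n16 'c': ·  ←P3

Failure links (BFS by depth):
  fail(1) 'b': from fail(0)=0 chase 'b': 0 ⇒ 0;  out=∅∪out(0)=∅
  fail(7) 'a': from fail(0)=0 chase 'a': 0 ⇒ 0;  out=∅∪out(0)=∅
  fail(16) 'c': from fail(0)=0 chase 'c': 0 ⇒ 0;  out={3}∪out(0)={3}
  fail(2) 'bc': from fail(1)=0 chase 'c': 0 ⇒ 16;  out=∅∪out(16)={3}
  fail(8) 'ab': from fail(7)=0 chase 'b': 0 ⇒ 1;  out={4}∪out(1)={4}
  fail(13) 'ac': from fail(7)=0 chase 'c': 0 ⇒ 16;  out=∅∪out(16)={3}
  fail(3) 'bca': from fail(2)=16 chase 'a': 16→0 ⇒ 7;  out=∅∪out(7)=∅
  fail(9) 'aba': from fail(8)=1 chase 'a': 1→0 ⇒ 7;  out=∅∪out(7)=∅
  fail(14) 'aca': from fail(13)=16 chase 'a': 16→0 ⇒ 7;  out=∅∪out(7)=∅
  fail(4) 'bcab': from fail(3)=7 chase 'b': 7 ⇒ 8;  out=∅∪out(8)={4}
  fail(10) 'abaa': from fail(9)=7 chase 'a': 7→0 ⇒ 7;  out=∅∪out(7)=∅
  fail(15) 'acac': from fail(14)=7 chase 'c': 7 ⇒ 13;  out={2}∪out(13)={2,3}
  fail(5) 'bcaba': from fail(4)=8 chase 'a': 8 ⇒ 9;  out=∅∪out(9)=∅
  fail(11) 'abaaa': from fail(10)=7 chase 'a': 7→0 ⇒ 7;  out=∅∪out(7)=∅
  fail(6) 'bcabac': from fail(5)=9 chase 'c': 9→7 ⇒ 13;  out={0}∪out(13)={0,3}
  fail(12) 'abaaab': from fail(11)=7 chase 'b': 7 ⇒ 8;  out={1}∪out(8)={1,4}

Scan:
pos 0 'b': at 1
pos 1 'a': at 7 ·f
pos 2 'b': at 8  → match P4@[1:2]
pos 3 'a': at 9
pos 4 'a': at 10
pos 5 'a': at 11
pos 6 'b': at 12  → match P1@[1:6],P4@[5:6]
pos 7 'b': at 1 ·f
pos 8 'b': at 1 ·f
pos 9 'a': at 7 ·f
pos 10 'b': at 8  → match P4@[9:10]
pos 11 'c': at 2 ·f  → match P3@[11:11]
pos 12 'a': at 3
pos 13 'b': at 4  → match P4@[12:13]
pos 14 'a': at 5
pos 15 'c': at 6  → match P0@[10:15],P3@[15:15]
pos 16 'b': at 1 ·f
pos 17 'a': at 7 ·f
pos 18 'b': at 8  → match P4@[17:18]
pos 19 'a': at 9
pos 20 'c': at 13 ·f  → match P3@[20:20]
pos 21 'a': at 14
pos 22 'c': at 15  → match P2@[19:22],P3@[22:22]
pos 23 'a': at 14 ·f
pos 24 'c': at 15  → match P2@[21:24],P3@[24:24]
pos 25 'c': at 16 ·f  → match P3@[25:25]
pos 26 'c': at 16 ·f  → match P3@[26:26]
pos 27 'c': at 16 ·f  → match P3@[27:27]
pos 28 'b': at 1 ·f
pos 29 'c': at 2  → match P3@[29:29]
pos 30 'c': at 16 ·f  → match P3@[30:30]
pos 31 'b': at 1 ·f
pos 32 'c': at 2  → match P3@[32:32]
pos 33 'b': at 1 ·f
pos 34 'a': at 7 ·f
pos 35 'b': at 8  → match P4@[34:35]
pos 36 'a': at 9
pos 37 'b': at 8 ·f  → match P4@[36:37]
pos 38 'a': at 9

All matches (sorted): [[2,4],[6,1],[6,4],[10,4],[11,3],[13,4],[15,0],[15,3],[18,4],[20,3],[22,2],[22,3],[24,2],[24,3],[25,3],[26,3],[27,3],[29,3],[30,3],[32,3],[35,4],[37,4]]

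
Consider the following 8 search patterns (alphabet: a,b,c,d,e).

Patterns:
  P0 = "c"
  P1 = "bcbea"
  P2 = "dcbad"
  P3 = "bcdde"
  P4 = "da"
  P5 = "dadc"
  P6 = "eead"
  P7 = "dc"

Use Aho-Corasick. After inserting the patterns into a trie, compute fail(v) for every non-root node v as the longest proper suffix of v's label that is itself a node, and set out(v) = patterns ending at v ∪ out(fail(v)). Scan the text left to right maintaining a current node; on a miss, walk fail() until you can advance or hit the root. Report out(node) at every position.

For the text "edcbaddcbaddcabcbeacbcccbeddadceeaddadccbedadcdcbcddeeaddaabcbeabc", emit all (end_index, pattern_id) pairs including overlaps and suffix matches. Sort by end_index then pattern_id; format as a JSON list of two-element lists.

Construct AC machine:
Trie nodes:
  n0 'ε': b→2 c→1 d→7 e→18
  n1 'c': ·  [P0 ends]
  n2 'b': c→3
  n3 'bc': b→4 d→12
  n4 'bcb': e→5
  n5 'bcbe': a→6
  n6 'bcbea': ·  [P1 ends]
  n7 'd': a→15 c→8
  n8 'dc': b→9  [P7 ends]
  n9 'dcb': a→10
  n10 'dcba': d→11
  n11 'dcbad': ·  [P2 ends]
  n12 'bcd': d→13
  n13 'bcdd': e→14
  n14 'bcdde': ·  [P3 ends]
  n15 'da': d→16  [P4 ends]
  n16 'dad': c→17
  n17 'dadc': ·  [P5 ends]
  n18 'e': e→19
  n19 'ee': a→20
  n20 'eea': d→21
  n21 'eead': ·  [P6 ends]

Failure links (BFS by depth):
  n1('c'): parent n0 fail=0; on 'c' 0 → fail=0;  out {0}∪∅={0}
  n2('b'): parent n0 fail=0; on 'b' 0 → fail=0;  out ∅∪∅=∅
  n7('d'): parent n0 fail=0; on 'd' 0 → fail=0;  out ∅∪∅=∅
  n18('e'): parent n0 fail=0; on 'e' 0 → fail=0;  out ∅∪∅=∅
  n3('bc'): parent n2 fail=0; on 'c' 0 → fail=1;  out ∅∪{0}={0}
  n8('dc'): parent n7 fail=0; on 'c' 0 → fail=1;  out {7}∪{0}={0,7}
  n15('da'): parent n7 fail=0; on 'a' 0 → fail=0;  out {4}∪∅={4}
  n19('ee'): parent n18 fail=0; on 'e' 0 → fail=18;  out ∅∪∅=∅
  n4('bcb'): parent n3 fail=1; on 'b' 1→0 → fail=2;  out ∅∪∅=∅
  n9('dcb'): parent n8 fail=1; on 'b' 1→0 → fail=2;  out ∅∪∅=∅
  n12('bcd'): parent n3 fail=1; on 'd' 1→0 → fail=7;  out ∅∪∅=∅
  n16('dad'): parent n15 fail=0; on 'd' 0 → fail=7;  out ∅∪∅=∅
  n20('eea'): parent n19 fail=18; on 'a' 18→0 → fail=0;  out ∅∪∅=∅
  n5('bcbe'): parent n4 fail=2; on 'e' 2→0 → fail=18;  out ∅∪∅=∅
  n10('dcba'): parent n9 fail=2; on 'a' 2→0 → fail=0;  out ∅∪∅=∅
  n13('bcdd'): parent n12 fail=7; on 'd' 7→0 → fail=7;  out ∅∪∅=∅
  n17('dadc'): parent n16 fail=7; on 'c' 7 → fail=8;  out {5}∪{0,7}={0,5,7}
  n21('eead'): parent n20 fail=0; on 'd' 0 → fail=7;  out {6}∪∅={6}
  n6('bcbea'): parent n5 fail=18; on 'a' 18→0 → fail=0;  out {1}∪∅={1}
  n11('dcbad'): parent n10 fail=0; on 'd' 0 → fail=7;  out {2}∪∅={2}
  n14('bcdde'): parent n13 fail=7; on 'e' 7→0 → fail=18;  out {3}∪∅={3}

Text stream:
[0] read 'e'  n0⇒n18
[1] read 'd'  n18⇒n7 ·f
[2] read 'c'  n7⇒n8  emit P0@[2:2],P7@[1:2]
[3] read 'b'  n8⇒n9
[4] read 'a'  n9⇒n10
[5] read 'd'  n10⇒n11  emit P2@[1:5]
[6] read 'd'  n11⇒n7 ·f
[7] read 'c'  n7⇒n8  emit P0@[7:7],P7@[6:7]
[8] read 'b'  n8⇒n9
[9] read 'a'  n9⇒n10
[10] read 'd'  n10⇒n11  emit P2@[6:10]
[11] read 'd'  n11⇒n7 ·f
[12] read 'c'  n7⇒n8  emit P0@[12:12],P7@[11:12]
[13] read 'a'  n8⇒n0 ·f
[14] read 'b'  n0⇒n2
[15] read 'c'  n2⇒n3  emit P0@[15:15]
[16] read 'b'  n3⇒n4
[17] read 'e'  n4⇒n5
[18] read 'a'  n5⇒n6  emit P1@[14:18]
[19] read 'c'  n6⇒n1 ·f  emit P0@[19:19]
[20] read 'b'  n1⇒n2 ·f
[21] read 'c'  n2⇒n3  emit P0@[21:21]
[22] read 'c'  n3⇒n1 ·f  emit P0@[22:22]
[23] read 'c'  n1⇒n1 ·f  emit P0@[23:23]
[24] read 'b'  n1⇒n2 ·f
[25] read 'e'  n2⇒n18 ·f
[26] read 'd'  n18⇒n7 ·f
[27] read 'd'  n7⇒n7 ·f
[28] read 'a'  n7⇒n15  emit P4@[27:28]
[29] read 'd'  n15⇒n16
[30] read 'c'  n16⇒n17  emit P0@[30:30],P5@[27:30],P7@[29:30]
[31] read 'e'  n17⇒n18 ·f
[32] read 'e'  n18⇒n19
[33] read 'a'  n19⇒n20
[34] read 'd'  n20⇒n21  emit P6@[31:34]
[35] read 'd'  n21⇒n7 ·f
[36] read 'a'  n7⇒n15  emit P4@[35:36]
[37] read 'd'  n15⇒n16
[38] read 'c'  n16⇒n17  emit P0@[38:38],P5@[35:38],P7@[37:38]
[39] read 'c'  n17⇒n1 ·f  emit P0@[39:39]
[40] read 'b'  n1⇒n2 ·f
[41] read 'e'  n2⇒n18 ·f
[42] read 'd'  n18⇒n7 ·f
[43] read 'a'  n7⇒n15  emit P4@[42:43]
[44] read 'd'  n15⇒n16
[45] read 'c'  n16⇒n17  emit P0@[45:45],P5@[42:45],P7@[44:45]
[46] read 'd'  n17⇒n7 ·f
[47] read 'c'  n7⇒n8  emit P0@[47:47],P7@[46:47]
[48] read 'b'  n8⇒n9
[49] read 'c'  n9⇒n3 ·f  emit P0@[49:49]
[50] read 'd'  n3⇒n12
[51] read 'd'  n12⇒n13
[52] read 'e'  n13⇒n14  emit P3@[48:52]
[53] read 'e'  n14⇒n19 ·f
[54] read 'a'  n19⇒n20
[55] read 'd'  n20⇒n21  emit P6@[52:55]
[56] read 'd'  n21⇒n7 ·f
[57] read 'a'  n7⇒n15  emit P4@[56:57]
[58] read 'a'  n15⇒n0 ·f
[59] read 'b'  n0⇒n2
[60] read 'c'  n2⇒n3  emit P0@[60:60]
[61] read 'b'  n3⇒n4
[62] read 'e'  n4⇒n5
[63] read 'a'  n5⇒n6  emit P1@[59:63]
[64] read 'b'  n6⇒n2 ·f
[65] read 'c'  n2⇒n3  emit P0@[65:65]

Matches: [[2,0],[2,7],[5,2],[7,0],[7,7],[10,2],[12,0],[12,7],[15,0],[18,1],[19,0],[21,0],[22,0],[23,0],[28,4],[30,0],[30,5],[30,7],[34,6],[36,4],[38,0],[38,5],[38,7],[39,0],[43,4],[45,0],[45,5],[45,7],[47,0],[47,7],[49,0],[52,3],[55,6],[57,4],[60,0],[63,1],[65,0]]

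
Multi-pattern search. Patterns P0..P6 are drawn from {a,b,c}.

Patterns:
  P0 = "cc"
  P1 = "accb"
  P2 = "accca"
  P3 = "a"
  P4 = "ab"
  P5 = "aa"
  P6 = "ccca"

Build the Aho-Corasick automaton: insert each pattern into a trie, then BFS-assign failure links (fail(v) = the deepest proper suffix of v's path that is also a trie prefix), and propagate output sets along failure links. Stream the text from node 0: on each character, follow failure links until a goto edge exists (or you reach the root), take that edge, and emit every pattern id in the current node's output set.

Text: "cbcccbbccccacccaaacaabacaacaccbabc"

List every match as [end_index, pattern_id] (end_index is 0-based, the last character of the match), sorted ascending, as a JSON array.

Build:
Trie nodes:
  n0 'ε': a→3 c→1
  n1 'c': c→2
  n2 'cc': c→11  ←P0
  n3 'a': a→10 b→9 c→4  ←P3
  n4 'ac': c→5
  n5 'acc': b→6 c→7
  n6 'accb': ·  ←P1
  n7 'accc': a→8
  n8 'accca': ·  ←P2
  n9 'ab': ·  ←P4
  n10 'aa': ·  ←P5
  n11 'ccc': a→12
  n12 'ccca': ·  ←P6

Failure links (BFS by depth):
  fail(1) 'c': from fail(0)=0 chase 'c': 0 ⇒ 0;  out=∅∪out(0)=∅
  fail(3) 'a': from fail(0)=0 chase 'a': 0 ⇒ 0;  out={3}∪out(0)={3}
  fail(2) 'cc': from fail(1)=0 chase 'c': 0 ⇒ 1;  out={0}∪out(1)={0}
  fail(4) 'ac': from fail(3)=0 chase 'c': 0 ⇒ 1;  out=∅∪out(1)=∅
  fail(9) 'ab': from fail(3)=0 chase 'b': 0 ⇒ 0;  out={4}∪out(0)={4}
  fail(10) 'aa': from fail(3)=0 chase 'a': 0 ⇒ 3;  out={5}∪out(3)={3,5}
  fail(5) 'acc': from fail(4)=1 chase 'c': 1 ⇒ 2;  out=∅∪out(2)={0}
  fail(11) 'ccc': from fail(2)=1 chase 'c': 1 ⇒ 2;  out=∅∪out(2)={0}
  fail(6) 'accb': from fail(5)=2 chase 'b': 2→1→0 ⇒ 0;  out={1}∪out(0)={1}
  fail(7) 'accc': from fail(5)=2 chase 'c': 2 ⇒ 11;  out=∅∪out(11)={0}
  fail(12) 'ccca': from fail(11)=2 chase 'a': 2→1→0 ⇒ 3;  out={6}∪out(3)={3,6}
  fail(8) 'accca': from fail(7)=11 chase 'a': 11 ⇒ 12;  out={2}∪out(12)={2,3,6}

Text stream:
i=0 'c': node 0→1
i=1 'b': node 1→0 ·f
i=2 'c': node 0→1
i=3 'c': node 1→2  ** P0@[2:3]
i=4 'c': node 2→11  ** P0@[3:4]
i=5 'b': node 11→0 ·f
i=6 'b': node 0→0
i=7 'c': node 0→1
i=8 'c': node 1→2  ** P0@[7:8]
i=9 'c': node 2→11  ** P0@[8:9]
i=10 'c': node 11→11 ·f  ** P0@[9:10]
i=11 'a': node 11→12  ** P3@[11:11],P6@[8:11]
i=12 'c': node 12→4 ·f
i=13 'c': node 4→5  ** P0@[12:13]
i=14 'c': node 5→7  ** P0@[13:14]
i=15 'a': node 7→8  ** P2@[11:15],P3@[15:15],P6@[12:15]
i=16 'a': node 8→10 ·f  ** P3@[16:16],P5@[15:16]
i=17 'a': node 10→10 ·f  ** P3@[17:17],P5@[16:17]
i=18 'c': node 10→4 ·f
i=19 'a': node 4→3 ·f  ** P3@[19:19]
i=20 'a': node 3→10  ** P3@[20:20],P5@[19:20]
i=21 'b': node 10→9 ·f  ** P4@[20:21]
i=22 'a': node 9→3 ·f  ** P3@[22:22]
i=23 'c': node 3→4
i=24 'a': node 4→3 ·f  ** P3@[24:24]
i=25 'a': node 3→10  ** P3@[25:25],P5@[24:25]
i=26 'c': node 10→4 ·f
i=27 'a': node 4→3 ·f  ** P3@[27:27]
i=28 'c': node 3→4
i=29 'c': node 4→5  ** P0@[28:29]
i=30 'b': node 5→6  ** P1@[27:30]
i=31 'a': node 6→3 ·f  ** P3@[31:31]
i=32 'b': node 3→9  ** P4@[31:32]
i=33 'c': node 9→1 ·f

All matches (sorted): [[3,0],[4,0],[8,0],[9,0],[10,0],[11,3],[11,6],[13,0],[14,0],[15,2],[15,3],[15,6],[16,3],[16,5],[17,3],[17,5],[19,3],[20,3],[20,5],[21,4],[22,3],[24,3],[25,3],[25,5],[27,3],[29,0],[30,1],[31,3],[32,4]]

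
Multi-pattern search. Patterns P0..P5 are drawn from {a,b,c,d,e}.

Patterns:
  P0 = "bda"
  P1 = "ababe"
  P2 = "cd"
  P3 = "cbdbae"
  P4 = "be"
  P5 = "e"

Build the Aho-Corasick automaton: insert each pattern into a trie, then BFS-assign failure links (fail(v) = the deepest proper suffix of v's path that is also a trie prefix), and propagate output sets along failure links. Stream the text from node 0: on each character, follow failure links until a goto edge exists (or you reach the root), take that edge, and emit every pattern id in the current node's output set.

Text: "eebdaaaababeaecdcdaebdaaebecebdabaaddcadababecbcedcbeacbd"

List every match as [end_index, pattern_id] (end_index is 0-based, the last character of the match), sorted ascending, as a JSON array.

Build:
Trie (insert patterns):
  n0 'ε': a→4 b→1 c→9 e→17
  n1 'b': d→2 e→16
  n2 'bd': a→3
  n3 'bda': ·  ←P0
  n4 'a': b→5
  n5 'ab': a→6
  n6 'aba': b→7
  n7 'abab': e→8
  n8 'ababe': ·  ←P1
  n9 'c': b→11 d→10
  n10 'cd': ·  ←P2
  n11 'cb': d→12
  n12 'cbd': b→13
  n13 'cbdb': a→14
  n14 'cbdba': e→15
  n15 'cbdbae': ·  ←P3
  n16 'be': ·  ←P4
  n17 'e': ·  ←P5

BFS fail/out derivation:
  n1('b'): parent n0 fail=0; on 'b' 0 → fail=0;  out ∅∪∅=∅
  n4('a'): parent n0 fail=0; on 'a' 0 → fail=0;  out ∅∪∅=∅
  n9('c'): parent n0 fail=0; on 'c' 0 → fail=0;  out ∅∪∅=∅
  n17('e'): parent n0 fail=0; on 'e' 0 → fail=0;  out {5}∪∅={5}
  n2('bd'): parent n1 fail=0; on 'd' 0 → fail=0;  out ∅∪∅=∅
  n5('ab'): parent n4 fail=0; on 'b' 0 → fail=1;  out ∅∪∅=∅
  n10('cd'): parent n9 fail=0; on 'd' 0 → fail=0;  out {2}∪∅={2}
  n11('cb'): parent n9 fail=0; on 'b' 0 → fail=1;  out ∅∪∅=∅
  n16('be'): parent n1 fail=0; on 'e' 0 → fail=17;  out {4}∪{5}={4,5}
  n3('bda'): parent n2 fail=0; on 'a' 0 → fail=4;  out {0}∪∅={0}
  n6('aba'): parent n5 fail=1; on 'a' 1→0 → fail=4;  out ∅∪∅=∅
  n12('cbd'): parent n11 fail=1; on 'd' 1 → fail=2;  out ∅∪∅=∅
  n7('abab'): parent n6 fail=4; on 'b' 4 → fail=5;  out ∅∪∅=∅
  n13('cbdb'): parent n12 fail=2; on 'b' 2→0 → fail=1;  out ∅∪∅=∅
  n8('ababe'): parent n7 fail=5; on 'e' 5→1 → fail=16;  out {1}∪{4,5}={1,4,5}
  n14('cbdba'): parent n13 fail=1; on 'a' 1→0 → fail=4;  out ∅∪∅=∅
  n15('cbdbae'): parent n14 fail=4; on 'e' 4→0 → fail=17;  out {3}∪{5}={3,5}

Text stream:
i=0 'e': node 0→17  ** P5@[0:0]
i=1 'e': node 17→17 ·f  ** P5@[1:1]
i=2 'b': node 17→1 ·f
i=3 'd': node 1→2
i=4 'a': node 2→3  ** P0@[2:4]
i=5 'a': node 3→4 ·f
i=6 'a': node 4→4 ·f
i=7 'a': node 4→4 ·f
i=8 'b': node 4→5
i=9 'a': node 5→6
i=10 'b': node 6→7
i=11 'e': node 7→8  ** P1@[7:11],P4@[10:11],P5@[11:11]
i=12 'a': node 8→4 ·f
i=13 'e': node 4→17 ·f  ** P5@[13:13]
i=14 'c': node 17→9 ·f
i=15 'd': node 9→10  ** P2@[14:15]
i=16 'c': node 10→9 ·f
i=17 'd': node 9→10  ** P2@[16:17]
i=18 'a': node 10→4 ·f
i=19 'e': node 4→17 ·f  ** P5@[19:19]
i=20 'b': node 17→1 ·f
i=21 'd': node 1→2
i=22 'a': node 2→3  ** P0@[20:22]
i=23 'a': node 3→4 ·f
i=24 'e': node 4→17 ·f  ** P5@[24:24]
i=25 'b': node 17→1 ·f
i=26 'e': node 1→16  ** P4@[25:26],P5@[26:26]
i=27 'c': node 16→9 ·f
i=28 'e': node 9→17 ·f  ** P5@[28:28]
i=29 'b': node 17→1 ·f
i=30 'd': node 1→2
i=31 'a': node 2→3  ** P0@[29:31]
i=32 'b': node 3→5 ·f
i=33 'a': node 5→6
i=34 'a': node 6→4 ·f
i=35 'd': node 4→0 ·f
i=36 'd': node 0→0
i=37 'c': node 0→9
i=38 'a': node 9→4 ·f
i=39 'd': node 4→0 ·f
i=40 'a': node 0→4
i=41 'b': node 4→5
i=42 'a': node 5→6
i=43 'b': node 6→7
i=44 'e': node 7→8  ** P1@[40:44],P4@[43:44],P5@[44:44]
i=45 'c': node 8→9 ·f
i=46 'b': node 9→11
i=47 'c': node 11→9 ·f
i=48 'e': node 9→17 ·f  ** P5@[48:48]
i=49 'd': node 17→0 ·f
i=50 'c': node 0→9
i=51 'b': node 9→11
i=52 'e': node 11→16 ·f  ** P4@[51:52],P5@[52:52]
i=53 'a': node 16→4 ·f
i=54 'c': node 4→9 ·f
i=55 'b': node 9→11
i=56 'd': node 11→12

Matches: [[0,5],[1,5],[4,0],[11,1],[11,4],[11,5],[13,5],[15,2],[17,2],[19,5],[22,0],[24,5],[26,4],[26,5],[28,5],[31,0],[44,1],[44,4],[44,5],[48,5],[52,4],[52,5]]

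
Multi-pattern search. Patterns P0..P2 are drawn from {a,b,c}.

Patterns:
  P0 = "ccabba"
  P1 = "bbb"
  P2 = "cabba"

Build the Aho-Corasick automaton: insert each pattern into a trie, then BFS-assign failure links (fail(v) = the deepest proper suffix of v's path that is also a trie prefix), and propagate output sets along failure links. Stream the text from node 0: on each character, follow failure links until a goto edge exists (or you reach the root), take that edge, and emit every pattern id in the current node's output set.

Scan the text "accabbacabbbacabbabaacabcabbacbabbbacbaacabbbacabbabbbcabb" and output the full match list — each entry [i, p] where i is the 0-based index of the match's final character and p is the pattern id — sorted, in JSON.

Build automaton:
Trie (insert patterns):
  0='ε' goto b→7 c→1
  1='c' goto a→10 c→2
  2='cc' goto a→3
  3='cca' goto b→4
  4='ccab' goto b→5
  5='ccabb' goto a→6
  6='ccabba' goto ·  ←P0
  7='b' goto b→8
  8='bb' goto b→9
  9='bbb' goto ·  ←P1
  10='ca' goto b→11
  11='cab' goto b→12
  12='cabb' goto a→13
  13='cabba' goto ·  ←P2

BFS fail/out derivation:
  fail(1) 'c': from fail(0)=0 chase 'c': 0 ⇒ 0;  out=∅∪out(0)=∅
  fail(7) 'b': from fail(0)=0 chase 'b': 0 ⇒ 0;  out=∅∪out(0)=∅
  fail(2) 'cc': from fail(1)=0 chase 'c': 0 ⇒ 1;  out=∅∪out(1)=∅
  fail(8) 'bb': from fail(7)=0 chase 'b': 0 ⇒ 7;  out=∅∪out(7)=∅
  fail(10) 'ca': from fail(1)=0 chase 'a': 0 ⇒ 0;  out=∅∪out(0)=∅
  fail(3) 'cca': from fail(2)=1 chase 'a': 1 ⇒ 10;  out=∅∪out(10)=∅
  fail(9) 'bbb': from fail(8)=7 chase 'b': 7 ⇒ 8;  out={1}∪out(8)={1}
  fail(11) 'cab': from fail(10)=0 chase 'b': 0 ⇒ 7;  out=∅∪out(7)=∅
  fail(4) 'ccab': from fail(3)=10 chase 'b': 10 ⇒ 11;  out=∅∪out(11)=∅
  fail(12) 'cabb': from fail(11)=7 chase 'b': 7 ⇒ 8;  out=∅∪out(8)=∅
  fail(5) 'ccabb': from fail(4)=11 chase 'b': 11 ⇒ 12;  out=∅∪out(12)=∅
  fail(13) 'cabba': from fail(12)=8 chase 'a': 8→7→0 ⇒ 0;  out={2}∪out(0)={2}
  fail(6) 'ccabba': from fail(5)=12 chase 'a': 12 ⇒ 13;  out={0}∪out(13)={0,2}

Text stream:
pos 0 'a': at 0
pos 1 'c': at 1
pos 2 'c': at 2
pos 3 'a': at 3
pos 4 'b': at 4
pos 5 'b': at 5
pos 6 'a': at 6  ** P0@[1:6],P2@[2:6]
pos 7 'c': at 1 (via fail)
pos 8 'a': at 10
pos 9 'b': at 11
pos 10 'b': at 12
pos 11 'b': at 9 (via fail)  ** P1@[9:11]
pos 12 'a': at 0 (via fail)
pos 13 'c': at 1
pos 14 'a': at 10
pos 15 'b': at 11
pos 16 'b': at 12
pos 17 'a': at 13  ** P2@[13:17]
pos 18 'b': at 7 (via fail)
pos 19 'a': at 0 (via fail)
pos 20 'a': at 0
pos 21 'c': at 1
pos 22 'a': at 10
pos 23 'b': at 11
pos 24 'c': at 1 (via fail)
pos 25 'a': at 10
pos 26 'b': at 11
pos 27 'b': at 12
pos 28 'a': at 13  ** P2@[24:28]
pos 29 'c': at 1 (via fail)
pos 30 'b': at 7 (via fail)
pos 31 'a': at 0 (via fail)
pos 32 'b': at 7
pos 33 'b': at 8
pos 34 'b': at 9  ** P1@[32:34]
pos 35 'a': at 0 (via fail)
pos 36 'c': at 1
pos 37 'b': at 7 (via fail)
pos 38 'a': at 0 (via fail)
pos 39 'a': at 0
pos 40 'c': at 1
pos 41 'a': at 10
pos 42 'b': at 11
pos 43 'b': at 12
pos 44 'b': at 9 (via fail)  ** P1@[42:44]
pos 45 'a': at 0 (via fail)
pos 46 'c': at 1
pos 47 'a': at 10
pos 48 'b': at 11
pos 49 'b': at 12
pos 50 'a': at 13  ** P2@[46:50]
pos 51 'b': at 7 (via fail)
pos 52 'b': at 8
pos 53 'b': at 9  ** P1@[51:53]
pos 54 'c': at 1 (via fail)
pos 55 'a': at 10
pos 56 'b': at 11
pos 57 'b': at 12

All matches (sorted): [[6,0],[6,2],[11,1],[17,2],[28,2],[34,1],[44,1],[50,2],[53,1]]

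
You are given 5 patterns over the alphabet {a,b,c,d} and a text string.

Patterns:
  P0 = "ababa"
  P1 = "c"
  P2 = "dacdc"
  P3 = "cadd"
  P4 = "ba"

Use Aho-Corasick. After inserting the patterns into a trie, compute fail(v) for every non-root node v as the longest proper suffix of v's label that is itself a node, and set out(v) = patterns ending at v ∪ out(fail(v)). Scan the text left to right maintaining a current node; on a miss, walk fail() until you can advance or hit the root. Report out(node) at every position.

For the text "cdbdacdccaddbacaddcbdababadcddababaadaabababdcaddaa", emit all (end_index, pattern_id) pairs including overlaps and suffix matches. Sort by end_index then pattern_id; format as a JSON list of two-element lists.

Construct AC machine:
Trie (insert patterns):
  n0 'ε': a→1 b→15 c→6 d→7
  n1 'a': b→2
  n2 'ab': a→3
  n3 'aba': b→4
  n4 'abab': a→5
  n5 'ababa': ·  [P0 ends]
  n6 'c': a→12  [P1 ends]
  n7 'd': a→8
  n8 'da': c→9
  n9 'dac': d→10
  n10 'dacd': c→11
  n11 'dacdc': ·  [P2 ends]
  n12 'ca': d→13
  n13 'cad': d→14
  n14 'cadd': ·  [P3 ends]
  n15 'b': a→16
  n16 'ba': ·  [P4 ends]

Failure links (BFS by depth):
  n1('a'): parent n0 fail=0; on 'a' 0 → fail=0;  out ∅∪∅=∅
  n6('c'): parent n0 fail=0; on 'c' 0 → fail=0;  out {1}∪∅={1}
  n7('d'): parent n0 fail=0; on 'd' 0 → fail=0;  out ∅∪∅=∅
  n15('b'): parent n0 fail=0; on 'b' 0 → fail=0;  out ∅∪∅=∅
  n2('ab'): parent n1 fail=0; on 'b' 0 → fail=15;  out ∅∪∅=∅
  n8('da'): parent n7 fail=0; on 'a' 0 → fail=1;  out ∅∪∅=∅
  n12('ca'): parent n6 fail=0; on 'a' 0 → fail=1;  out ∅∪∅=∅
  n16('ba'): parent n15 fail=0; on 'a' 0 → fail=1;  out {4}∪∅={4}
  n3('aba'): parent n2 fail=15; on 'a' 15 → fail=16;  out ∅∪{4}={4}
  n9('dac'): parent n8 fail=1; on 'c' 1→0 → fail=6;  out ∅∪{1}={1}
  n13('cad'): parent n12 fail=1; on 'd' 1→0 → fail=7;  out ∅∪∅=∅
  n4('abab'): parent n3 fail=16; on 'b' 16→1 → fail=2;  out ∅∪∅=∅
  n10('dacd'): parent n9 fail=6; on 'd' 6→0 → fail=7;  out ∅∪∅=∅
  n14('cadd'): parent n13 fail=7; on 'd' 7→0 → fail=7;  out {3}∪∅={3}
  n5('ababa'): parent n4 fail=2; on 'a' 2 → fail=3;  out {0}∪{4}={0,4}
  n11('dacdc'): parent n10 fail=7; on 'c' 7→0 → fail=6;  out {2}∪{1}={1,2}

Text stream:
i=0 'c': node 0→6  → match P1@[0:0]
i=1 'd': node 6→7 ·f
i=2 'b': node 7→15 ·f
i=3 'd': node 15→7 ·f
i=4 'a': node 7→8
i=5 'c': node 8→9  → match P1@[5:5]
i=6 'd': node 9→10
i=7 'c': node 10→11  → match P1@[7:7],P2@[3:7]
i=8 'c': node 11→6 ·f  → match P1@[8:8]
i=9 'a': node 6→12
i=10 'd': node 12→13
i=11 'd': node 13→14  → match P3@[8:11]
i=12 'b': node 14→15 ·f
i=13 'a': node 15→16  → match P4@[12:13]
i=14 'c': node 16→6 ·f  → match P1@[14:14]
i=15 'a': node 6→12
i=16 'd': node 12→13
i=17 'd': node 13→14  → match P3@[14:17]
i=18 'c': node 14→6 ·f  → match P1@[18:18]
i=19 'b': node 6→15 ·f
i=20 'd': node 15→7 ·f
i=21 'a': node 7→8
i=22 'b': node 8→2 ·f
i=23 'a': node 2→3  → match P4@[22:23]
i=24 'b': node 3→4
i=25 'a': node 4→5  → match P0@[21:25],P4@[24:25]
i=26 'd': node 5→7 ·f
i=27 'c': node 7→6 ·f  → match P1@[27:27]
i=28 'd': node 6→7 ·f
i=29 'd': node 7→7 ·f
i=30 'a': node 7→8
i=31 'b': node 8→2 ·f
i=32 'a': node 2→3  → match P4@[31:32]
i=33 'b': node 3→4
i=34 'a': node 4→5  → match P0@[30:34],P4@[33:34]
i=35 'a': node 5→1 ·f
i=36 'd': node 1→7 ·f
i=37 'a': node 7→8
i=38 'a': node 8→1 ·f
i=39 'b': node 1→2
i=40 'a': node 2→3  → match P4@[39:40]
i=41 'b': node 3→4
i=42 'a': node 4→5  → match P0@[38:42],P4@[41:42]
i=43 'b': node 5→4 ·f
i=44 'd': node 4→7 ·f
i=45 'c': node 7→6 ·f  → match P1@[45:45]
i=46 'a': node 6→12
i=47 'd': node 12→13
i=48 'd': node 13→14  → match P3@[45:48]
i=49 'a': node 14→8 ·f
i=50 'a': node 8→1 ·f

All matches (sorted): [[0,1],[5,1],[7,1],[7,2],[8,1],[11,3],[13,4],[14,1],[17,3],[18,1],[23,4],[25,0],[25,4],[27,1],[32,4],[34,0],[34,4],[40,4],[42,0],[42,4],[45,1],[48,3]]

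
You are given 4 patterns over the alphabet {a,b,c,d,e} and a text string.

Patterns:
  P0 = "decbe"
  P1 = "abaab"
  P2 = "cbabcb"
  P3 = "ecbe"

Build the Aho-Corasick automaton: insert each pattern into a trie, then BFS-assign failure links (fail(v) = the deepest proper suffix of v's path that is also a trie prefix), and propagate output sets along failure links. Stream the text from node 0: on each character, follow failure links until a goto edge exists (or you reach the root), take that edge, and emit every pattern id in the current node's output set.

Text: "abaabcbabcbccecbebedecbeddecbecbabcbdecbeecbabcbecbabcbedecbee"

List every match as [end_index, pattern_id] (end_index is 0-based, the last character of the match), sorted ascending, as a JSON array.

Build:
Trie (insert patterns):
  0='ε' goto a→6 c→11 d→1 e→17
  1='d' goto e→2
  2='de' goto c→3
  3='dec' goto b→4
  4='decb' goto e→5
  5='decbe' goto ·  [P0 ends]
  6='a' goto b→7
  7='ab' goto a→8
  8='aba' goto a→9
  9='abaa' goto b→10
  10='abaab' goto ·  [P1 ends]
  11='c' goto b→12
  12='cb' goto a→13
  13='cba' goto b→14
  14='cbab' goto c→15
  15='cbabc' goto b→16
  16='cbabcb' goto ·  [P2 ends]
  17='e' goto c→18
  18='ec' goto b→19
  19='ecb' goto e→20
  20='ecbe' goto ·  [P3 ends]

Failure links (BFS by depth):
  n1('d'): parent n0 fail=0; on 'd' 0 → fail=0;  out ∅∪∅=∅
  n6('a'): parent n0 fail=0; on 'a' 0 → fail=0;  out ∅∪∅=∅
  n11('c'): parent n0 fail=0; on 'c' 0 → fail=0;  out ∅∪∅=∅
  n17('e'): parent n0 fail=0; on 'e' 0 → fail=0;  out ∅∪∅=∅
  n2('de'): parent n1 fail=0; on 'e' 0 → fail=17;  out ∅∪∅=∅
  n7('ab'): parent n6 fail=0; on 'b' 0 → fail=0;  out ∅∪∅=∅
  n12('cb'): parent n11 fail=0; on 'b' 0 → fail=0;  out ∅∪∅=∅
  n18('ec'): parent n17 fail=0; on 'c' 0 → fail=11;  out ∅∪∅=∅
  n3('dec'): parent n2 fail=17; on 'c' 17 → fail=18;  out ∅∪∅=∅
  n8('aba'): parent n7 fail=0; on 'a' 0 → fail=6;  out ∅∪∅=∅
  n13('cba'): parent n12 fail=0; on 'a' 0 → fail=6;  out ∅∪∅=∅
  n19('ecb'): parent n18 fail=11; on 'b' 11 → fail=12;  out ∅∪∅=∅
  n4('decb'): parent n3 fail=18; on 'b' 18 → fail=19;  out ∅∪∅=∅
  n9('abaa'): parent n8 fail=6; on 'a' 6→0 → fail=6;  out ∅∪∅=∅
  n14('cbab'): parent n13 fail=6; on 'b' 6 → fail=7;  out ∅∪∅=∅
  n20('ecbe'): parent n19 fail=12; on 'e' 12→0 → fail=17;  out {3}∪∅={3}
  n5('decbe'): parent n4 fail=19; on 'e' 19 → fail=20;  out {0}∪{3}={0,3}
  n10('abaab'): parent n9 fail=6; on 'b' 6 → fail=7;  out {1}∪∅={1}
  n15('cbabc'): parent n14 fail=7; on 'c' 7→0 → fail=11;  out ∅∪∅=∅
  n16('cbabcb'): parent n15 fail=11; on 'b' 11 → fail=12;  out {2}∪∅={2}

Run:
[0] read 'a'  n0⇒n6
[1] read 'b'  n6⇒n7
[2] read 'a'  n7⇒n8
[3] read 'a'  n8⇒n9
[4] read 'b'  n9⇒n10  ** P1@[0:4]
[5] read 'c'  n10⇒n11 (via fail)
[6] read 'b'  n11⇒n12
[7] read 'a'  n12⇒n13
[8] read 'b'  n13⇒n14
[9] read 'c'  n14⇒n15
[10] read 'b'  n15⇒n16  ** P2@[5:10]
[11] read 'c'  n16⇒n11 (via fail)
[12] read 'c'  n11⇒n11 (via fail)
[13] read 'e'  n11⇒n17 (via fail)
[14] read 'c'  n17⇒n18
[15] read 'b'  n18⇒n19
[16] read 'e'  n19⇒n20  ** P3@[13:16]
[17] read 'b'  n20⇒n0 (via fail)
[18] read 'e'  n0⇒n17
[19] read 'd'  n17⇒n1 (via fail)
[20] read 'e'  n1⇒n2
[21] read 'c'  n2⇒n3
[22] read 'b'  n3⇒n4
[23] read 'e'  n4⇒n5  ** P0@[19:23],P3@[20:23]
[24] read 'd'  n5⇒n1 (via fail)
[25] read 'd'  n1⇒n1 (via fail)
[26] read 'e'  n1⇒n2
[27] read 'c'  n2⇒n3
[28] read 'b'  n3⇒n4
[29] read 'e'  n4⇒n5  ** P0@[25:29],P3@[26:29]
[30] read 'c'  n5⇒n18 (via fail)
[31] read 'b'  n18⇒n19
[32] read 'a'  n19⇒n13 (via fail)
[33] read 'b'  n13⇒n14
[34] read 'c'  n14⇒n15
[35] read 'b'  n15⇒n16  ** P2@[30:35]
[36] read 'd'  n16⇒n1 (via fail)
[37] read 'e'  n1⇒n2
[38] read 'c'  n2⇒n3
[39] read 'b'  n3⇒n4
[40] read 'e'  n4⇒n5  ** P0@[36:40],P3@[37:40]
[41] read 'e'  n5⇒n17 (via fail)
[42] read 'c'  n17⇒n18
[43] read 'b'  n18⇒n19
[44] read 'a'  n19⇒n13 (via fail)
[45] read 'b'  n13⇒n14
[46] read 'c'  n14⇒n15
[47] read 'b'  n15⇒n16  ** P2@[42:47]
[48] read 'e'  n16⇒n17 (via fail)
[49] read 'c'  n17⇒n18
[50] read 'b'  n18⇒n19
[51] read 'a'  n19⇒n13 (via fail)
[52] read 'b'  n13⇒n14
[53] read 'c'  n14⇒n15
[54] read 'b'  n15⇒n16  ** P2@[49:54]
[55] read 'e'  n16⇒n17 (via fail)
[56] read 'd'  n17⇒n1 (via fail)
[57] read 'e'  n1⇒n2
[58] read 'c'  n2⇒n3
[59] read 'b'  n3⇒n4
[60] read 'e'  n4⇒n5  ** P0@[56:60],P3@[57:60]
[61] read 'e'  n5⇒n17 (via fail)

Result: [[4,1],[10,2],[16,3],[23,0],[23,3],[29,0],[29,3],[35,2],[40,0],[40,3],[47,2],[54,2],[60,0],[60,3]]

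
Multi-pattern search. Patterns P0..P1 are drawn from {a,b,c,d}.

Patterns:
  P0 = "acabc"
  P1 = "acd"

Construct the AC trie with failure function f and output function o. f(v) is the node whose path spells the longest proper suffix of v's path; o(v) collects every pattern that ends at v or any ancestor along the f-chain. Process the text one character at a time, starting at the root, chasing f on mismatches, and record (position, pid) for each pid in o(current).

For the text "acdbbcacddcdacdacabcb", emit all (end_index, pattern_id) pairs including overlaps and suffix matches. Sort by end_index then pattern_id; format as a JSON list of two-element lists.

Build:
Trie (insert patterns):
  0='ε' goto a→1
  1='a' goto c→2
  2='ac' goto a→3 d→6
  3='aca' goto b→4
  4='acab' goto c→5
  5='acabc' goto ·  ←P0
  6='acd' goto ·  ←P1

BFS fail/out derivation:
  fail(1) 'a': from fail(0)=0 chase 'a': 0 ⇒ 0;  out=∅∪out(0)=∅
  fail(2) 'ac': from fail(1)=0 chase 'c': 0 ⇒ 0;  out=∅∪out(0)=∅
  fail(3) 'aca': from fail(2)=0 chase 'a': 0 ⇒ 1;  out=∅∪out(1)=∅
  fail(6) 'acd': from fail(2)=0 chase 'd': 0 ⇒ 0;  out={1}∪out(0)={1}
  fail(4) 'acab': from fail(3)=1 chase 'b': 1→0 ⇒ 0;  out=∅∪out(0)=∅
  fail(5) 'acabc': from fail(4)=0 chase 'c': 0 ⇒ 0;  out={0}∪out(0)={0}

Text stream:
[0] read 'a'  n0⇒n1
[1] read 'c'  n1⇒n2
[2] read 'd'  n2⇒n6  → match P1@[0:2]
[3] read 'b'  n6⇒n0 (fail-walked)
[4] read 'b'  n0⇒n0
[5] read 'c'  n0⇒n0
[6] read 'a'  n0⇒n1
[7] read 'c'  n1⇒n2
[8] read 'd'  n2⇒n6  → match P1@[6:8]
[9] read 'd'  n6⇒n0 (fail-walked)
[10] read 'c'  n0⇒n0
[11] read 'd'  n0⇒n0
[12] read 'a'  n0⇒n1
[13] read 'c'  n1⇒n2
[14] read 'd'  n2⇒n6  → match P1@[12:14]
[15] read 'a'  n6⇒n1 (fail-walked)
[16] read 'c'  n1⇒n2
[17] read 'a'  n2⇒n3
[18] read 'b'  n3⇒n4
[19] read 'c'  n4⇒n5  → match P0@[15:19]
[20] read 'b'  n5⇒n0 (fail-walked)

All matches (sorted): [[2,1],[8,1],[14,1],[19,0]]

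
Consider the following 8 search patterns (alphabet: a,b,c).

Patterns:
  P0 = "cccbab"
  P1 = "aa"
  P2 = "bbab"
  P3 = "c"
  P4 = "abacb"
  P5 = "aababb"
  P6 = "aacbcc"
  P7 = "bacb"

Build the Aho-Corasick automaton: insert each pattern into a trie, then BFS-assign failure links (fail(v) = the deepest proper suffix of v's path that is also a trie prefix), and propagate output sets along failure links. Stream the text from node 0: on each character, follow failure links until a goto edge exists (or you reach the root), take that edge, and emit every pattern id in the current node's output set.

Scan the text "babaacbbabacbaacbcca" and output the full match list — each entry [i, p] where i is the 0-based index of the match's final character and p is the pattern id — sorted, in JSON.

Build automaton:
Trie (insert patterns):
  0='ε' goto a→7 b→9 c→1
  1='c' goto c→2  ←P3
  2='cc' goto c→3
  3='ccc' goto b→4
  4='cccb' goto a→5
  5='cccba' goto b→6
  6='cccbab' goto ·  ←P0
  7='a' goto a→8 b→13
  8='aa' goto b→17 c→21  ←P1
  9='b' goto a→25 b→10
  10='bb' goto a→11
  11='bba' goto b→12
  12='bbab' goto ·  ←P2
  13='ab' goto a→14
  14='aba' goto c→15
  15='abac' goto b→16
  16='abacb' goto ·  ←P4
  17='aab' goto a→18
  18='aaba' goto b→19
  19='aabab' goto b→20
  20='aababb' goto ·  ←P5
  21='aac' goto b→22
  22='aacb' goto c→23
  23='aacbc' goto c→24
  24='aacbcc' goto ·  ←P6
  25='ba' goto c→26
  26='bac' goto b→27
  27='bacb' goto ·  ←P7

BFS fail/out derivation:
  n1('c'): parent n0 fail=0; on 'c' 0 → fail=0;  out {3}∪∅={3}
  n7('a'): parent n0 fail=0; on 'a' 0 → fail=0;  out ∅∪∅=∅
  n9('b'): parent n0 fail=0; on 'b' 0 → fail=0;  out ∅∪∅=∅
  n2('cc'): parent n1 fail=0; on 'c' 0 → fail=1;  out ∅∪{3}={3}
  n8('aa'): parent n7 fail=0; on 'a' 0 → fail=7;  out {1}∪∅={1}
  n10('bb'): parent n9 fail=0; on 'b' 0 → fail=9;  out ∅∪∅=∅
  n13('ab'): parent n7 fail=0; on 'b' 0 → fail=9;  out ∅∪∅=∅
  n25('ba'): parent n9 fail=0; on 'a' 0 → fail=7;  out ∅∪∅=∅
  n3('ccc'): parent n2 fail=1; on 'c' 1 → fail=2;  out ∅∪{3}={3}
  n11('bba'): parent n10 fail=9; on 'a' 9 → fail=25;  out ∅∪∅=∅
  n14('aba'): parent n13 fail=9; on 'a' 9 → fail=25;  out ∅∪∅=∅
  n17('aab'): parent n8 fail=7; on 'b' 7 → fail=13;  out ∅∪∅=∅
  n21('aac'): parent n8 fail=7; on 'c' 7→0 → fail=1;  out ∅∪{3}={3}
  n26('bac'): parent n25 fail=7; on 'c' 7→0 → fail=1;  out ∅∪{3}={3}
  n4('cccb'): parent n3 fail=2; on 'b' 2→1→0 → fail=9;  out ∅∪∅=∅
  n12('bbab'): parent n11 fail=25; on 'b' 25→7 → fail=13;  out {2}∪∅={2}
  n15('abac'): parent n14 fail=25; on 'c' 25 → fail=26;  out ∅∪{3}={3}
  n18('aaba'): parent n17 fail=13; on 'a' 13 → fail=14;  out ∅∪∅=∅
  n22('aacb'): parent n21 fail=1; on 'b' 1→0 → fail=9;  out ∅∪∅=∅
  n27('bacb'): parent n26 fail=1; on 'b' 1→0 → fail=9;  out {7}∪∅={7}
  n5('cccba'): parent n4 fail=9; on 'a' 9 → fail=25;  out ∅∪∅=∅
  n16('abacb'): parent n15 fail=26; on 'b' 26 → fail=27;  out {4}∪{7}={4,7}
  n19('aabab'): parent n18 fail=14; on 'b' 14→25→7 → fail=13;  out ∅∪∅=∅
  n23('aacbc'): parent n22 fail=9; on 'c' 9→0 → fail=1;  out ∅∪{3}={3}
  n6('cccbab'): parent n5 fail=25; on 'b' 25→7 → fail=13;  out {0}∪∅={0}
  n20('aababb'): parent n19 fail=13; on 'b' 13→9 → fail=10;  out {5}∪∅={5}
  n24('aacbcc'): parent n23 fail=1; on 'c' 1 → fail=2;  out {6}∪{3}={3,6}

Text stream:
i=0 'b': node 0→9
i=1 'a': node 9→25
i=2 'b': node 25→13 (fail-walked)
i=3 'a': node 13→14
i=4 'a': node 14→8 (fail-walked)  emit P1@[3:4]
i=5 'c': node 8→21  emit P3@[5:5]
i=6 'b': node 21→22
i=7 'b': node 22→10 (fail-walked)
i=8 'a': node 10→11
i=9 'b': node 11→12  emit P2@[6:9]
i=10 'a': node 12→14 (fail-walked)
i=11 'c': node 14→15  emit P3@[11:11]
i=12 'b': node 15→16  emit P4@[8:12],P7@[9:12]
i=13 'a': node 16→25 (fail-walked)
i=14 'a': node 25→8 (fail-walked)  emit P1@[13:14]
i=15 'c': node 8→21  emit P3@[15:15]
i=16 'b': node 21→22
i=17 'c': node 22→23  emit P3@[17:17]
i=18 'c': node 23→24  emit P3@[18:18],P6@[13:18]
i=19 'a': node 24→7 (fail-walked)

All matches (sorted): [[4,1],[5,3],[9,2],[11,3],[12,4],[12,7],[14,1],[15,3],[17,3],[18,3],[18,6]]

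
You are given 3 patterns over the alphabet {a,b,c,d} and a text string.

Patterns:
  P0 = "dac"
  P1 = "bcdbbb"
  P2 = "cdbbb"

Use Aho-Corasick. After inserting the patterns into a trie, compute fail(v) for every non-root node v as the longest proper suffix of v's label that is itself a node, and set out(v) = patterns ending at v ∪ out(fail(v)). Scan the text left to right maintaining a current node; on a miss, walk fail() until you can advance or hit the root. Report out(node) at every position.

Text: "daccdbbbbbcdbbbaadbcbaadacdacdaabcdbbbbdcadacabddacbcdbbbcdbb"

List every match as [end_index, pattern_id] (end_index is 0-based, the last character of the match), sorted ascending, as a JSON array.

Build automaton:
Trie (insert patterns):
  0='ε' goto b→4 c→10 d→1
  1='d' goto a→2
  2='da' goto c→3
  3='dac' goto ·  ←P0
  4='b' goto c→5
  5='bc' goto d→6
  6='bcd' goto b→7
  7='bcdb' goto b→8
  8='bcdbb' goto b→9
  9='bcdbbb' goto ·  ←P1
  10='c' goto d→11
  11='cd' goto b→12
  12='cdb' goto b→13
  13='cdbb' goto b→14
  14='cdbbb' goto ·  ←P2

BFS fail/out derivation:
  fail(1) 'd': from fail(0)=0 chase 'd': 0 ⇒ 0;  out=∅∪out(0)=∅
  fail(4) 'b': from fail(0)=0 chase 'b': 0 ⇒ 0;  out=∅∪out(0)=∅
  fail(10) 'c': from fail(0)=0 chase 'c': 0 ⇒ 0;  out=∅∪out(0)=∅
  fail(2) 'da': from fail(1)=0 chase 'a': 0 ⇒ 0;  out=∅∪out(0)=∅
  fail(5) 'bc': from fail(4)=0 chase 'c': 0 ⇒ 10;  out=∅∪out(10)=∅
  fail(11) 'cd': from fail(10)=0 chase 'd': 0 ⇒ 1;  out=∅∪out(1)=∅
  fail(3) 'dac': from fail(2)=0 chase 'c': 0 ⇒ 10;  out={0}∪out(10)={0}
  fail(6) 'bcd': from fail(5)=10 chase 'd': 10 ⇒ 11;  out=∅∪out(11)=∅
  fail(12) 'cdb': from fail(11)=1 chase 'b': 1→0 ⇒ 4;  out=∅∪out(4)=∅
  fail(7) 'bcdb': from fail(6)=11 chase 'b': 11 ⇒ 12;  out=∅∪out(12)=∅
  fail(13) 'cdbb': from fail(12)=4 chase 'b': 4→0 ⇒ 4;  out=∅∪out(4)=∅
  fail(8) 'bcdbb': from fail(7)=12 chase 'b': 12 ⇒ 13;  out=∅∪out(13)=∅
  fail(14) 'cdbbb': from fail(13)=4 chase 'b': 4→0 ⇒ 4;  out={2}∪out(4)={2}
  fail(9) 'bcdbbb': from fail(8)=13 chase 'b': 13 ⇒ 14;  out={1}∪out(14)={1,2}

Scan:
[0] read 'd'  n0⇒n1
[1] read 'a'  n1⇒n2
[2] read 'c'  n2⇒n3  → match P0@[0:2]
[3] read 'c'  n3⇒n10 (fail-walked)
[4] read 'd'  n10⇒n11
[5] read 'b'  n11⇒n12
[6] read 'b'  n12⇒n13
[7] read 'b'  n13⇒n14  → match P2@[3:7]
[8] read 'b'  n14⇒n4 (fail-walked)
[9] read 'b'  n4⇒n4 (fail-walked)
[10] read 'c'  n4⇒n5
[11] read 'd'  n5⇒n6
[12] read 'b'  n6⇒n7
[13] read 'b'  n7⇒n8
[14] read 'b'  n8⇒n9  → match P1@[9:14],P2@[10:14]
[15] read 'a'  n9⇒n0 (fail-walked)
[16] read 'a'  n0⇒n0
[17] read 'd'  n0⇒n1
[18] read 'b'  n1⇒n4 (fail-walked)
[19] read 'c'  n4⇒n5
[20] read 'b'  n5⇒n4 (fail-walked)
[21] read 'a'  n4⇒n0 (fail-walked)
[22] read 'a'  n0⇒n0
[23] read 'd'  n0⇒n1
[24] read 'a'  n1⇒n2
[25] read 'c'  n2⇒n3  → match P0@[23:25]
[26] read 'd'  n3⇒n11 (fail-walked)
[27] read 'a'  n11⇒n2 (fail-walked)
[28] read 'c'  n2⇒n3  → match P0@[26:28]
[29] read 'd'  n3⇒n11 (fail-walked)
[30] read 'a'  n11⇒n2 (fail-walked)
[31] read 'a'  n2⇒n0 (fail-walked)
[32] read 'b'  n0⇒n4
[33] read 'c'  n4⇒n5
[34] read 'd'  n5⇒n6
[35] read 'b'  n6⇒n7
[36] read 'b'  n7⇒n8
[37] read 'b'  n8⇒n9  → match P1@[32:37],P2@[33:37]
[38] read 'b'  n9⇒n4 (fail-walked)
[39] read 'd'  n4⇒n1 (fail-walked)
[40] read 'c'  n1⇒n10 (fail-walked)
[41] read 'a'  n10⇒n0 (fail-walked)
[42] read 'd'  n0⇒n1
[43] read 'a'  n1⇒n2
[44] read 'c'  n2⇒n3  → match P0@[42:44]
[45] read 'a'  n3⇒n0 (fail-walked)
[46] read 'b'  n0⇒n4
[47] read 'd'  n4⇒n1 (fail-walked)
[48] read 'd'  n1⇒n1 (fail-walked)
[49] read 'a'  n1⇒n2
[50] read 'c'  n2⇒n3  → match P0@[48:50]
[51] read 'b'  n3⇒n4 (fail-walked)
[52] read 'c'  n4⇒n5
[53] read 'd'  n5⇒n6
[54] read 'b'  n6⇒n7
[55] read 'b'  n7⇒n8
[56] read 'b'  n8⇒n9  → match P1@[51:56],P2@[52:56]
[57] read 'c'  n9⇒n5 (fail-walked)
[58] read 'd'  n5⇒n6
[59] read 'b'  n6⇒n7
[60] read 'b'  n7⇒n8

All matches (sorted): [[2,0],[7,2],[14,1],[14,2],[25,0],[28,0],[37,1],[37,2],[44,0],[50,0],[56,1],[56,2]]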